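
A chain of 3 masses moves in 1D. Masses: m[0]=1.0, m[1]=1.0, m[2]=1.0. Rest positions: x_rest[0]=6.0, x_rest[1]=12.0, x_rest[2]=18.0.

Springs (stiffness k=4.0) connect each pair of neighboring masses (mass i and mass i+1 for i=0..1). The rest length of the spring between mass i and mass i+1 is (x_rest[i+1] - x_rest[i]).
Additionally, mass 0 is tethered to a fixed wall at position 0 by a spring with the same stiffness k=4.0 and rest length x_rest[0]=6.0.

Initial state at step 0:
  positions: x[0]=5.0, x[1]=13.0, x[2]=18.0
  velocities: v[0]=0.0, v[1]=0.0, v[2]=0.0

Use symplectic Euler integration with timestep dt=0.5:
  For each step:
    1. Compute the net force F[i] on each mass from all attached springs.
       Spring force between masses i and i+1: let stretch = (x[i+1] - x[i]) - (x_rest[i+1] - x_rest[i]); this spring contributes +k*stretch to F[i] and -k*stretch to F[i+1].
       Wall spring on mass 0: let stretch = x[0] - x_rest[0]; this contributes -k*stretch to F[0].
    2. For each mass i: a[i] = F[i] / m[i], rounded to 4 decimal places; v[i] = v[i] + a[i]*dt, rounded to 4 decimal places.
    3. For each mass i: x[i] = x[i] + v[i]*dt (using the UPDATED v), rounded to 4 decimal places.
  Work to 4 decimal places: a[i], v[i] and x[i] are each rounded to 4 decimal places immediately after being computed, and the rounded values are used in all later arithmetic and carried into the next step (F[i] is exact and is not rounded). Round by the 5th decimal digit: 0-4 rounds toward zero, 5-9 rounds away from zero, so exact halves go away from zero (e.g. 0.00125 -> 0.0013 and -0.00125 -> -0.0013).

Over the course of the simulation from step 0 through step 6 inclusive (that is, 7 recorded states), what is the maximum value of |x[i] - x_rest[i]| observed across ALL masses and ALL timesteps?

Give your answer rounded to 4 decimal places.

Answer: 2.0000

Derivation:
Step 0: x=[5.0000 13.0000 18.0000] v=[0.0000 0.0000 0.0000]
Step 1: x=[8.0000 10.0000 19.0000] v=[6.0000 -6.0000 2.0000]
Step 2: x=[5.0000 14.0000 17.0000] v=[-6.0000 8.0000 -4.0000]
Step 3: x=[6.0000 12.0000 18.0000] v=[2.0000 -4.0000 2.0000]
Step 4: x=[7.0000 10.0000 19.0000] v=[2.0000 -4.0000 2.0000]
Step 5: x=[4.0000 14.0000 17.0000] v=[-6.0000 8.0000 -4.0000]
Step 6: x=[7.0000 11.0000 18.0000] v=[6.0000 -6.0000 2.0000]
Max displacement = 2.0000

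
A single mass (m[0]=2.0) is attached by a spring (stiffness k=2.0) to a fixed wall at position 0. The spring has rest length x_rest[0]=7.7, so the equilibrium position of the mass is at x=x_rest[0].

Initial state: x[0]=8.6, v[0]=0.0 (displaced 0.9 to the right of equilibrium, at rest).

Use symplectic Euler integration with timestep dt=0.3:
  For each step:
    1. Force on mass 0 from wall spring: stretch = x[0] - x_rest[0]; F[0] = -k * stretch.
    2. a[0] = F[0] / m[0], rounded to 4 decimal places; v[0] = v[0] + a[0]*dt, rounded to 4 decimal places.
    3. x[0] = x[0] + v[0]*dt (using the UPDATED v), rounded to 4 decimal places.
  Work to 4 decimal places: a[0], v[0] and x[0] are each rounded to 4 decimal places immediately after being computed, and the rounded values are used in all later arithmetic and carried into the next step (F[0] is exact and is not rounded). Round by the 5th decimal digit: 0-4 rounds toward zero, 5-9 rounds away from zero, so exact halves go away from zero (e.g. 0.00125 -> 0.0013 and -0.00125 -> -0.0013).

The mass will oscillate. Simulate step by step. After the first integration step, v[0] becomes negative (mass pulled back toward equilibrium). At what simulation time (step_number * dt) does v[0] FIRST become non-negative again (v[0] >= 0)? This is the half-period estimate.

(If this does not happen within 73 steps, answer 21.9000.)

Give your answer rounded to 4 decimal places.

Step 0: x=[8.6000] v=[0.0000]
Step 1: x=[8.5190] v=[-0.2700]
Step 2: x=[8.3643] v=[-0.5157]
Step 3: x=[8.1498] v=[-0.7150]
Step 4: x=[7.8948] v=[-0.8499]
Step 5: x=[7.6223] v=[-0.9083]
Step 6: x=[7.3568] v=[-0.8850]
Step 7: x=[7.1222] v=[-0.7820]
Step 8: x=[6.9396] v=[-0.6087]
Step 9: x=[6.8254] v=[-0.3806]
Step 10: x=[6.7899] v=[-0.1182]
Step 11: x=[6.8363] v=[0.1548]
First v>=0 after going negative at step 11, time=3.3000

Answer: 3.3000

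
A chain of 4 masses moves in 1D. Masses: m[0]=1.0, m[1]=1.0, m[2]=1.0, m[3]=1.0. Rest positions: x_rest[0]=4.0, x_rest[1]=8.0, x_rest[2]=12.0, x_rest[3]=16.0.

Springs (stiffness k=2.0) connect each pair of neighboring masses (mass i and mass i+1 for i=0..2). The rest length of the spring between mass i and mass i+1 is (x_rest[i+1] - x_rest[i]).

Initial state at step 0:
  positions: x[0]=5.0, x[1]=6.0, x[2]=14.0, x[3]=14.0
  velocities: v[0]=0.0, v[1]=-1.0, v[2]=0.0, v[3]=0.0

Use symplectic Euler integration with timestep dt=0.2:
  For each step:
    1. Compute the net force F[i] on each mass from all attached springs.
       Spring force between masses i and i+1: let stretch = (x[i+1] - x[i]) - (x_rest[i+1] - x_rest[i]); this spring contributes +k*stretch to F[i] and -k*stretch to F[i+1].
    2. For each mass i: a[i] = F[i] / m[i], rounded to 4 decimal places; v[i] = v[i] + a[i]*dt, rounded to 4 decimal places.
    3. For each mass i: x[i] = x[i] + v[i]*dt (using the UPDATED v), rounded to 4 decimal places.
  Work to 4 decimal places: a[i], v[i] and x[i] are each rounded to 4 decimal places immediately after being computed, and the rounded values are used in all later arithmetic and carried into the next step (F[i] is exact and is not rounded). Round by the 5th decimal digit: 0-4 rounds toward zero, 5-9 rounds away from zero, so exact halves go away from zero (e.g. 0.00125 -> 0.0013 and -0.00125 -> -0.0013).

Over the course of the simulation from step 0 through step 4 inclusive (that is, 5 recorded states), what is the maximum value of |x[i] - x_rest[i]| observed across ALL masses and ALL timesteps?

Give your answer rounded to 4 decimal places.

Answer: 2.2524

Derivation:
Step 0: x=[5.0000 6.0000 14.0000 14.0000] v=[0.0000 -1.0000 0.0000 0.0000]
Step 1: x=[4.7600 6.3600 13.3600 14.3200] v=[-1.2000 1.8000 -3.2000 1.6000]
Step 2: x=[4.3280 7.1520 12.2368 14.8832] v=[-2.1600 3.9600 -5.6160 2.8160]
Step 3: x=[3.8019 8.1249 10.9185 15.5547] v=[-2.6304 4.8643 -6.5914 3.3574]
Step 4: x=[3.3017 8.9754 9.7476 16.1753] v=[-2.5012 4.2525 -5.8544 3.1029]
Max displacement = 2.2524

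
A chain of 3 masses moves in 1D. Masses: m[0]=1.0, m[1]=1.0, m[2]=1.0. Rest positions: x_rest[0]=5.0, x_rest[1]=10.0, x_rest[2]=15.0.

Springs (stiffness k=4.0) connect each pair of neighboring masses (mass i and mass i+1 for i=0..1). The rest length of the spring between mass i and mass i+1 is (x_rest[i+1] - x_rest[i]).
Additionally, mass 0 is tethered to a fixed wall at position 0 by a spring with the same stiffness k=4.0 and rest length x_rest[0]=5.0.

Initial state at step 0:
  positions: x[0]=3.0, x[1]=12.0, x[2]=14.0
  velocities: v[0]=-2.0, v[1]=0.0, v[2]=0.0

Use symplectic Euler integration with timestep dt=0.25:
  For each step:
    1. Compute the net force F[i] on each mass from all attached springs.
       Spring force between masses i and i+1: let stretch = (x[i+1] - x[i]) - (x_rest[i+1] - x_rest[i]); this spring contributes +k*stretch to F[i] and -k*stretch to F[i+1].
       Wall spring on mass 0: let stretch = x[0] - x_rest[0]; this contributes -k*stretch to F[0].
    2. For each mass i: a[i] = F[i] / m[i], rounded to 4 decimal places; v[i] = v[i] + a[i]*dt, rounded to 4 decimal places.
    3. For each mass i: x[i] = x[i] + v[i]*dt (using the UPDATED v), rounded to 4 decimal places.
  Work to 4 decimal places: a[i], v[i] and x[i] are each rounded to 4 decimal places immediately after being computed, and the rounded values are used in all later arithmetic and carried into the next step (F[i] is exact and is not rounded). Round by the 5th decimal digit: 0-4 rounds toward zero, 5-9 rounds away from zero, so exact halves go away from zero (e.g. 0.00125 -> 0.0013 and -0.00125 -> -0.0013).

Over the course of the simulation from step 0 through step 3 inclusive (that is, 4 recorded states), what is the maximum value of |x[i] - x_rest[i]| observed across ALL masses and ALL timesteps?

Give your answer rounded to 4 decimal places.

Answer: 2.8594

Derivation:
Step 0: x=[3.0000 12.0000 14.0000] v=[-2.0000 0.0000 0.0000]
Step 1: x=[4.0000 10.2500 14.7500] v=[4.0000 -7.0000 3.0000]
Step 2: x=[5.5625 8.0625 15.6250] v=[6.2500 -8.7500 3.5000]
Step 3: x=[6.3594 7.1406 15.8594] v=[3.1875 -3.6875 0.9375]
Max displacement = 2.8594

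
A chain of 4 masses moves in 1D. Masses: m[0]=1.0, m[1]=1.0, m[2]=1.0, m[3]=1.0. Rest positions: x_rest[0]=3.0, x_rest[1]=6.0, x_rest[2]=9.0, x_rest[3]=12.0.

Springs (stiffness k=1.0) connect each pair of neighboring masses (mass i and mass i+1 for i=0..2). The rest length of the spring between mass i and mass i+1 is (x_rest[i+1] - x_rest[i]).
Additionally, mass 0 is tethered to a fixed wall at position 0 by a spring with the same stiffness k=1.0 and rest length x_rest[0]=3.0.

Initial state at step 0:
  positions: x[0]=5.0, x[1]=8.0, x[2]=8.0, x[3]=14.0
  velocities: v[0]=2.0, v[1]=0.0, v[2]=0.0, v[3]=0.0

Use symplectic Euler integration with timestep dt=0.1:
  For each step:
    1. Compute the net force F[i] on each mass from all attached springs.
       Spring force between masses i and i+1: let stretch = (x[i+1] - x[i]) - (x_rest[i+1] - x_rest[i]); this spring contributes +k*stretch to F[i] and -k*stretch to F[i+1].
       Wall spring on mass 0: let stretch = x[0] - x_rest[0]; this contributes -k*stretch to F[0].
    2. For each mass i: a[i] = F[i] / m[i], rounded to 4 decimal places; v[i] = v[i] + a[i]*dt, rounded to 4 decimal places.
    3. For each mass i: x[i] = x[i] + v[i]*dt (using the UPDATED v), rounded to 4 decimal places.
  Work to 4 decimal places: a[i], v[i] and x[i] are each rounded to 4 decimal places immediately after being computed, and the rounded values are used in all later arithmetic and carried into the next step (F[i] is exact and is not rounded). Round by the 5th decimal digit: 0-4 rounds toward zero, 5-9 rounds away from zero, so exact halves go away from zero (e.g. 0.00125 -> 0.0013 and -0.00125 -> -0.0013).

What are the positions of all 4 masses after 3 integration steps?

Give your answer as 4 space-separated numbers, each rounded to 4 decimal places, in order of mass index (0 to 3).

Step 0: x=[5.0000 8.0000 8.0000 14.0000] v=[2.0000 0.0000 0.0000 0.0000]
Step 1: x=[5.1800 7.9700 8.0600 13.9700] v=[1.8000 -0.3000 0.6000 -0.3000]
Step 2: x=[5.3361 7.9130 8.1782 13.9109] v=[1.5610 -0.5700 1.1820 -0.5910]
Step 3: x=[5.4646 7.8329 8.3511 13.8245] v=[1.2851 -0.8012 1.7288 -0.8643]

Answer: 5.4646 7.8329 8.3511 13.8245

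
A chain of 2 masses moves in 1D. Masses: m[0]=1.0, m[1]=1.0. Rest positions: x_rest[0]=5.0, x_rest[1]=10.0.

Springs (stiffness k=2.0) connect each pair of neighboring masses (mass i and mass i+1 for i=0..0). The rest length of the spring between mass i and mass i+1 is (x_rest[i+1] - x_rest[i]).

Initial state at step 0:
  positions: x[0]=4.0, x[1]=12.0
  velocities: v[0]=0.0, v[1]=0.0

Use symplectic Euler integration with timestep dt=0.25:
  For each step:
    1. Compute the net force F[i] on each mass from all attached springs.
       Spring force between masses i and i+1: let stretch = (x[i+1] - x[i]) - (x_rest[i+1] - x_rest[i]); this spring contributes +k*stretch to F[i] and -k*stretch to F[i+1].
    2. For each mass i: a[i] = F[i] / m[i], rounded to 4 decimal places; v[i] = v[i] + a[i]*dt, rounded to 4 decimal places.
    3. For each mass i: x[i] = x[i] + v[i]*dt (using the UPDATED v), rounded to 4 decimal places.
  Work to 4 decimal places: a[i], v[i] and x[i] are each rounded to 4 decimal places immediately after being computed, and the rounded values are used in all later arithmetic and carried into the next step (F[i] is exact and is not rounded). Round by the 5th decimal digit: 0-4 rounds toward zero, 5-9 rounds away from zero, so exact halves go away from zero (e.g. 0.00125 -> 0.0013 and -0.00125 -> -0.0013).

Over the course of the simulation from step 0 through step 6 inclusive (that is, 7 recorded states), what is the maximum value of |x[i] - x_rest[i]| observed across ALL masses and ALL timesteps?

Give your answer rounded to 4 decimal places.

Answer: 2.0335

Derivation:
Step 0: x=[4.0000 12.0000] v=[0.0000 0.0000]
Step 1: x=[4.3750 11.6250] v=[1.5000 -1.5000]
Step 2: x=[5.0313 10.9688] v=[2.6250 -2.6250]
Step 3: x=[5.8048 10.1954] v=[3.0938 -3.0938]
Step 4: x=[6.5021 9.4981] v=[2.7891 -2.7891]
Step 5: x=[6.9489 9.0513] v=[1.7871 -1.7871]
Step 6: x=[7.0335 8.9667] v=[0.3383 -0.3383]
Max displacement = 2.0335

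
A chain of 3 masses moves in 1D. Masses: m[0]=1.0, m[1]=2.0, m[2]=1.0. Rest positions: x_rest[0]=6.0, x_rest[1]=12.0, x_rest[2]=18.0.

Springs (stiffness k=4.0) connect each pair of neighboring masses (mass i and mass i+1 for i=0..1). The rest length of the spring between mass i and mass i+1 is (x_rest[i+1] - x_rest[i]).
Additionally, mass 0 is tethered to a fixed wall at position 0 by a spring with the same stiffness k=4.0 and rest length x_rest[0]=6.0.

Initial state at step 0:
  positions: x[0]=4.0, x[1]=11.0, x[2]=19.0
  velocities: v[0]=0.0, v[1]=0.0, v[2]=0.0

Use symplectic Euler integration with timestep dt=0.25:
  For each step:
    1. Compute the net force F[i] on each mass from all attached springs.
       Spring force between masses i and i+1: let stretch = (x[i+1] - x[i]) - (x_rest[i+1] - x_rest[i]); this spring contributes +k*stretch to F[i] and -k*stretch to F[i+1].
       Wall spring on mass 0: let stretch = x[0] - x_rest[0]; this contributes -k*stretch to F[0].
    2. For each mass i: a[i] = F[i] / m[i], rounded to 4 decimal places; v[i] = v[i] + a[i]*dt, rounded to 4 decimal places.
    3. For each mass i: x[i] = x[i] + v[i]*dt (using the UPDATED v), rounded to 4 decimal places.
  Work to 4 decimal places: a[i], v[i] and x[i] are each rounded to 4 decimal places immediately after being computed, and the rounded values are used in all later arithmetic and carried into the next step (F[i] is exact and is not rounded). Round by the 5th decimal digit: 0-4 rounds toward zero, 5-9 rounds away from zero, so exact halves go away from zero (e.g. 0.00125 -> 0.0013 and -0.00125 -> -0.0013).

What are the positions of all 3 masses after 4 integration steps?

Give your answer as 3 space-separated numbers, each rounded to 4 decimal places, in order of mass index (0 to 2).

Step 0: x=[4.0000 11.0000 19.0000] v=[0.0000 0.0000 0.0000]
Step 1: x=[4.7500 11.1250 18.5000] v=[3.0000 0.5000 -2.0000]
Step 2: x=[5.9063 11.3750 17.6563] v=[4.6250 1.0000 -3.3750]
Step 3: x=[6.9532 11.7266 16.7422] v=[4.1874 1.4063 -3.6563]
Step 4: x=[7.4551 12.1085 16.0742] v=[2.0076 1.5274 -2.6719]

Answer: 7.4551 12.1085 16.0742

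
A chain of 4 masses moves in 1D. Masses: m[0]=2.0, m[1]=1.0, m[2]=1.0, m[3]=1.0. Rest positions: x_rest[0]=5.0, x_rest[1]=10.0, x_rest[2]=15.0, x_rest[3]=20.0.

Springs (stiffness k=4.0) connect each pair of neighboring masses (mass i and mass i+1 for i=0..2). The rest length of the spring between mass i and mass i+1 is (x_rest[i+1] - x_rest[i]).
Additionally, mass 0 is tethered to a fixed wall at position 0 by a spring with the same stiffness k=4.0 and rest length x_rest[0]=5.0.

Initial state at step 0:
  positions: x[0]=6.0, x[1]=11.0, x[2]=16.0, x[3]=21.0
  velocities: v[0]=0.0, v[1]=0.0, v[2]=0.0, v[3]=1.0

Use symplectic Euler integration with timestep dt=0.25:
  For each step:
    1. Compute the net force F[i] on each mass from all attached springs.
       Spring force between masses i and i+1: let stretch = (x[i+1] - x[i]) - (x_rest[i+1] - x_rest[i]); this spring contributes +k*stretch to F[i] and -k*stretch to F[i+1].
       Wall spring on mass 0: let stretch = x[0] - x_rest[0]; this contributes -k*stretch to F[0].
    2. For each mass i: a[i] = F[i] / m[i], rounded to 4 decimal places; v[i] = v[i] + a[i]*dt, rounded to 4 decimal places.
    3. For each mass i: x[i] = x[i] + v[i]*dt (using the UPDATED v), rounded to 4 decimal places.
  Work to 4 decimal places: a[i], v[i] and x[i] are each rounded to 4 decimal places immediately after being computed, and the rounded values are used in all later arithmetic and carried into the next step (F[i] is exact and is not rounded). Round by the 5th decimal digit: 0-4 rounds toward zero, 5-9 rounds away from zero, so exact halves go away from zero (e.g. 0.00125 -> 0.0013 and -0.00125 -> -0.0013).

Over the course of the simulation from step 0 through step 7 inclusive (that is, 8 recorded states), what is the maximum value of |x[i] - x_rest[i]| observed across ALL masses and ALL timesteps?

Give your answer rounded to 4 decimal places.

Step 0: x=[6.0000 11.0000 16.0000 21.0000] v=[0.0000 0.0000 0.0000 1.0000]
Step 1: x=[5.8750 11.0000 16.0000 21.2500] v=[-0.5000 0.0000 0.0000 1.0000]
Step 2: x=[5.6563 10.9688 16.0625 21.4375] v=[-0.8750 -0.1250 0.2500 0.7500]
Step 3: x=[5.3946 10.8829 16.1953 21.5313] v=[-1.0469 -0.3438 0.5313 0.3750]
Step 4: x=[5.1446 10.7530 16.3340 21.5411] v=[-1.0001 -0.5197 0.5549 0.0390]
Step 5: x=[4.9526 10.6162 16.3793 21.4991] v=[-0.7682 -0.5471 0.1810 -0.1681]
Step 6: x=[4.8494 10.5043 16.2637 21.4271] v=[-0.4127 -0.4476 -0.4623 -0.2879]
Step 7: x=[4.8469 10.4185 15.9991 21.3143] v=[-0.0100 -0.3431 -1.0583 -0.4513]
Max displacement = 1.5411

Answer: 1.5411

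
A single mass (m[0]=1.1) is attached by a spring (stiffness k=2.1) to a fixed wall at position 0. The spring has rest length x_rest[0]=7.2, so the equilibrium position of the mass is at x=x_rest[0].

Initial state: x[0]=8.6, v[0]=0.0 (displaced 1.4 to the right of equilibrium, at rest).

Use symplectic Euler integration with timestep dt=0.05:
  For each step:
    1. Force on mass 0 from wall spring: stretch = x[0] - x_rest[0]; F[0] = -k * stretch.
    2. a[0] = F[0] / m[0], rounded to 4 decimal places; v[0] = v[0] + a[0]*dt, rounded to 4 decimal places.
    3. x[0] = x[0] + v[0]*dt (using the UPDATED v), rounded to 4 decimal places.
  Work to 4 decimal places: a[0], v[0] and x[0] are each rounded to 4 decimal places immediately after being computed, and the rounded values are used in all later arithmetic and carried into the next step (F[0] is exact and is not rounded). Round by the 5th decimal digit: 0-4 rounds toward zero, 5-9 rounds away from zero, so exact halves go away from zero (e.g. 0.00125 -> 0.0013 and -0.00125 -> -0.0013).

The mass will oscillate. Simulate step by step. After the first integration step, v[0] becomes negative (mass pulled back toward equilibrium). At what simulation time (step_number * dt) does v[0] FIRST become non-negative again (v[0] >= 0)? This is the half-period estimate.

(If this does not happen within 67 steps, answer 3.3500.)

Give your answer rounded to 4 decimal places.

Answer: 2.3000

Derivation:
Step 0: x=[8.6000] v=[0.0000]
Step 1: x=[8.5933] v=[-0.1336]
Step 2: x=[8.5800] v=[-0.2666]
Step 3: x=[8.5601] v=[-0.3983]
Step 4: x=[8.5337] v=[-0.5281]
Step 5: x=[8.5009] v=[-0.6554]
Step 6: x=[8.4619] v=[-0.7796]
Step 7: x=[8.4169] v=[-0.9001]
Step 8: x=[8.3661] v=[-1.0163]
Step 9: x=[8.3097] v=[-1.1276]
Step 10: x=[8.2480] v=[-1.2335]
Step 11: x=[8.1813] v=[-1.3335]
Step 12: x=[8.1099] v=[-1.4272]
Step 13: x=[8.0342] v=[-1.5141]
Step 14: x=[7.9545] v=[-1.5937]
Step 15: x=[7.8712] v=[-1.6657]
Step 16: x=[7.7847] v=[-1.7298]
Step 17: x=[7.6954] v=[-1.7856]
Step 18: x=[7.6038] v=[-1.8329]
Step 19: x=[7.5102] v=[-1.8714]
Step 20: x=[7.4152] v=[-1.9010]
Step 21: x=[7.3191] v=[-1.9215]
Step 22: x=[7.2225] v=[-1.9329]
Step 23: x=[7.1257] v=[-1.9351]
Step 24: x=[7.0293] v=[-1.9280]
Step 25: x=[6.9337] v=[-1.9117]
Step 26: x=[6.8394] v=[-1.8863]
Step 27: x=[6.7468] v=[-1.8519]
Step 28: x=[6.6564] v=[-1.8086]
Step 29: x=[6.5686] v=[-1.7567]
Step 30: x=[6.4838] v=[-1.6964]
Step 31: x=[6.4024] v=[-1.6280]
Step 32: x=[6.3248] v=[-1.5519]
Step 33: x=[6.2514] v=[-1.4684]
Step 34: x=[6.1825] v=[-1.3779]
Step 35: x=[6.1185] v=[-1.2808]
Step 36: x=[6.0596] v=[-1.1776]
Step 37: x=[6.0062] v=[-1.0687]
Step 38: x=[5.9585] v=[-0.9547]
Step 39: x=[5.9167] v=[-0.8362]
Step 40: x=[5.8810] v=[-0.7137]
Step 41: x=[5.8516] v=[-0.5878]
Step 42: x=[5.8286] v=[-0.4591]
Step 43: x=[5.8122] v=[-0.3282]
Step 44: x=[5.8024] v=[-0.1957]
Step 45: x=[5.7993] v=[-0.0623]
Step 46: x=[5.8029] v=[0.0714]
First v>=0 after going negative at step 46, time=2.3000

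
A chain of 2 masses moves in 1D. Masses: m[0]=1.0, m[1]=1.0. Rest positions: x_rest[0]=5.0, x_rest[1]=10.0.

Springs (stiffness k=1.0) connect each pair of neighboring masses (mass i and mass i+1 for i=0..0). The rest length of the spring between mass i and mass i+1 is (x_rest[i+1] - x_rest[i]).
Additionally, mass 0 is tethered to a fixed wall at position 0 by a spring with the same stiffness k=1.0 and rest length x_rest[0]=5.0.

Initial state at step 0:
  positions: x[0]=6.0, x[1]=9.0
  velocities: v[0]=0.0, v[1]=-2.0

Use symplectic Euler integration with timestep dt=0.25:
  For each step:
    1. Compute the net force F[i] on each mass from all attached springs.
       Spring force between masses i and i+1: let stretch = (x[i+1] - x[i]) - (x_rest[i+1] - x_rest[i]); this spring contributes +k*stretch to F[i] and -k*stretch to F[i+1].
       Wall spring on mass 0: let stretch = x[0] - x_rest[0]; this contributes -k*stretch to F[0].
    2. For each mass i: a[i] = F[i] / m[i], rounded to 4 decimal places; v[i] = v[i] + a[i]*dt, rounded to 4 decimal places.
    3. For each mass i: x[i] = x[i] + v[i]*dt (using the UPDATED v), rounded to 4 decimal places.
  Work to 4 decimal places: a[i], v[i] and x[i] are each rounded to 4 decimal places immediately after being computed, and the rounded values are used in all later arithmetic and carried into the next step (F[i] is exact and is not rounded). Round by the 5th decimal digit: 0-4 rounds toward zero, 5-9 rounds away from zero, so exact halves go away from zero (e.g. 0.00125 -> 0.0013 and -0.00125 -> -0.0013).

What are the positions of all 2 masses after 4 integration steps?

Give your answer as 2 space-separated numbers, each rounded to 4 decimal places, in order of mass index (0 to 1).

Answer: 4.2804 8.2684

Derivation:
Step 0: x=[6.0000 9.0000] v=[0.0000 -2.0000]
Step 1: x=[5.8125 8.6250] v=[-0.7500 -1.5000]
Step 2: x=[5.4375 8.3867] v=[-1.5000 -0.9531]
Step 3: x=[4.9070 8.2766] v=[-2.1221 -0.4404]
Step 4: x=[4.2804 8.2684] v=[-2.5065 -0.0328]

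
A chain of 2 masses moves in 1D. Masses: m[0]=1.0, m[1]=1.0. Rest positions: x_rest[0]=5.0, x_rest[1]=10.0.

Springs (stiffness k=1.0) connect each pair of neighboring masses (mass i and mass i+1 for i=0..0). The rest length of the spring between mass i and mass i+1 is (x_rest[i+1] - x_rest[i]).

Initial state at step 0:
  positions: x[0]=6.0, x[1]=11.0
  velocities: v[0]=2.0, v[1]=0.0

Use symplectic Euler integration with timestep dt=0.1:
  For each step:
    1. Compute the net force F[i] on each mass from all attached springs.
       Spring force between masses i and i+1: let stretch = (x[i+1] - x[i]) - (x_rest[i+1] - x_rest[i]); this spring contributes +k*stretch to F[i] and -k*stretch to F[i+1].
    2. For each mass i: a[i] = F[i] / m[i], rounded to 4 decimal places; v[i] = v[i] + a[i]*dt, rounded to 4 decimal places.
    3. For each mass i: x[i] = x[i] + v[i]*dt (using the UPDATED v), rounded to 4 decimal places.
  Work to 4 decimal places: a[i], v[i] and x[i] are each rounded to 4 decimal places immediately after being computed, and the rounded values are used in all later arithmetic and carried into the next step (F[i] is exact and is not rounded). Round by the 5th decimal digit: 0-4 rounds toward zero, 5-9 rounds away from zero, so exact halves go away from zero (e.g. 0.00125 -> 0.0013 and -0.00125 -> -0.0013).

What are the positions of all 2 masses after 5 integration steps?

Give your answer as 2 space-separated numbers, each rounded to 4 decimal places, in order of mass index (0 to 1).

Step 0: x=[6.0000 11.0000] v=[2.0000 0.0000]
Step 1: x=[6.2000 11.0000] v=[2.0000 0.0000]
Step 2: x=[6.3980 11.0020] v=[1.9800 0.0200]
Step 3: x=[6.5920 11.0080] v=[1.9404 0.0596]
Step 4: x=[6.7802 11.0198] v=[1.8820 0.1180]
Step 5: x=[6.9608 11.0392] v=[1.8060 0.1940]

Answer: 6.9608 11.0392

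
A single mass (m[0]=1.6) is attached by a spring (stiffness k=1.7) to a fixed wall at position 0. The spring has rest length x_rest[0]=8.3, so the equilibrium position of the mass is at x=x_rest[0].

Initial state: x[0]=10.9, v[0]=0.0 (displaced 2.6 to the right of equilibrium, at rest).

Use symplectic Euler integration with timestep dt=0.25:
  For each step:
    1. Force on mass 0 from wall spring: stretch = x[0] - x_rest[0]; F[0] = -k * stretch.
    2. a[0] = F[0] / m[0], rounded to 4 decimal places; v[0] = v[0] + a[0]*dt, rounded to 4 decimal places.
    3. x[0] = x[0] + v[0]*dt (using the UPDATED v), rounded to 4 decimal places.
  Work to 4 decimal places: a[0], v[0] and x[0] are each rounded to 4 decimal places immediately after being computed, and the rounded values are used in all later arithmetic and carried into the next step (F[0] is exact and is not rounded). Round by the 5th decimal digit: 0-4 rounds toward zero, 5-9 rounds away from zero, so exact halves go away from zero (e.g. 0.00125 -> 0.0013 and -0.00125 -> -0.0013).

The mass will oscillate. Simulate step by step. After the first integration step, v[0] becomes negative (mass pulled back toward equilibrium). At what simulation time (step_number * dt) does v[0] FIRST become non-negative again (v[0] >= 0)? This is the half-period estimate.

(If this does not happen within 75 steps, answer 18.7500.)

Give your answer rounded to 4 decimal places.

Answer: 3.2500

Derivation:
Step 0: x=[10.9000] v=[0.0000]
Step 1: x=[10.7274] v=[-0.6906]
Step 2: x=[10.3936] v=[-1.3354]
Step 3: x=[9.9207] v=[-1.8915]
Step 4: x=[9.3402] v=[-2.3220]
Step 5: x=[8.6906] v=[-2.5983]
Step 6: x=[8.0151] v=[-2.7021]
Step 7: x=[7.3585] v=[-2.6264]
Step 8: x=[6.7644] v=[-2.3763]
Step 9: x=[6.2723] v=[-1.9684]
Step 10: x=[5.9149] v=[-1.4298]
Step 11: x=[5.7158] v=[-0.7963]
Step 12: x=[5.6883] v=[-0.1099]
Step 13: x=[5.8343] v=[0.5838]
First v>=0 after going negative at step 13, time=3.2500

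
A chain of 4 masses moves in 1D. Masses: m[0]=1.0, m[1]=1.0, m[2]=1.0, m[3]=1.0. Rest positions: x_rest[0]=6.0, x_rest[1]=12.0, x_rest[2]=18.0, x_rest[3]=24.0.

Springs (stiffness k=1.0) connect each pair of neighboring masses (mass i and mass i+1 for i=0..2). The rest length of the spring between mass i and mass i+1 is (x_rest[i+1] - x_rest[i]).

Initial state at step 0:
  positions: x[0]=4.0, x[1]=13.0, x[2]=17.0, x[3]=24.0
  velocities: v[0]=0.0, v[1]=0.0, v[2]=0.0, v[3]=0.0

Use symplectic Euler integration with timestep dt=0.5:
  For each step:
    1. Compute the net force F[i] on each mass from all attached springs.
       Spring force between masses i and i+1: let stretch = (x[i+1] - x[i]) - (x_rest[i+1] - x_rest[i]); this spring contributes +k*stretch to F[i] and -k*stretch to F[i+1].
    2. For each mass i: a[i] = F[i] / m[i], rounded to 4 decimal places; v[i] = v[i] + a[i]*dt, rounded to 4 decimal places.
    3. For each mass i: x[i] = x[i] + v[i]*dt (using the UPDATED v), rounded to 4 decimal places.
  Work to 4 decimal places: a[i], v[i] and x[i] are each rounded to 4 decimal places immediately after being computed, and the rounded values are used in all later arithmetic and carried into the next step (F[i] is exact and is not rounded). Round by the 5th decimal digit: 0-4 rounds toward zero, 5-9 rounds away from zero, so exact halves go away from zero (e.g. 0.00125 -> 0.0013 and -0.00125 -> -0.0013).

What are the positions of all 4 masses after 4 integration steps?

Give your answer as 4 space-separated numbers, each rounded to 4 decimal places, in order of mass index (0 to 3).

Answer: 6.3281 10.4844 17.4531 23.7344

Derivation:
Step 0: x=[4.0000 13.0000 17.0000 24.0000] v=[0.0000 0.0000 0.0000 0.0000]
Step 1: x=[4.7500 11.7500 17.7500 23.7500] v=[1.5000 -2.5000 1.5000 -0.5000]
Step 2: x=[5.7500 10.2500 18.5000 23.5000] v=[2.0000 -3.0000 1.5000 -0.5000]
Step 3: x=[6.3750 9.6875 18.4375 23.5000] v=[1.2500 -1.1250 -0.1250 0.0000]
Step 4: x=[6.3281 10.4844 17.4531 23.7344] v=[-0.0938 1.5938 -1.9688 0.4688]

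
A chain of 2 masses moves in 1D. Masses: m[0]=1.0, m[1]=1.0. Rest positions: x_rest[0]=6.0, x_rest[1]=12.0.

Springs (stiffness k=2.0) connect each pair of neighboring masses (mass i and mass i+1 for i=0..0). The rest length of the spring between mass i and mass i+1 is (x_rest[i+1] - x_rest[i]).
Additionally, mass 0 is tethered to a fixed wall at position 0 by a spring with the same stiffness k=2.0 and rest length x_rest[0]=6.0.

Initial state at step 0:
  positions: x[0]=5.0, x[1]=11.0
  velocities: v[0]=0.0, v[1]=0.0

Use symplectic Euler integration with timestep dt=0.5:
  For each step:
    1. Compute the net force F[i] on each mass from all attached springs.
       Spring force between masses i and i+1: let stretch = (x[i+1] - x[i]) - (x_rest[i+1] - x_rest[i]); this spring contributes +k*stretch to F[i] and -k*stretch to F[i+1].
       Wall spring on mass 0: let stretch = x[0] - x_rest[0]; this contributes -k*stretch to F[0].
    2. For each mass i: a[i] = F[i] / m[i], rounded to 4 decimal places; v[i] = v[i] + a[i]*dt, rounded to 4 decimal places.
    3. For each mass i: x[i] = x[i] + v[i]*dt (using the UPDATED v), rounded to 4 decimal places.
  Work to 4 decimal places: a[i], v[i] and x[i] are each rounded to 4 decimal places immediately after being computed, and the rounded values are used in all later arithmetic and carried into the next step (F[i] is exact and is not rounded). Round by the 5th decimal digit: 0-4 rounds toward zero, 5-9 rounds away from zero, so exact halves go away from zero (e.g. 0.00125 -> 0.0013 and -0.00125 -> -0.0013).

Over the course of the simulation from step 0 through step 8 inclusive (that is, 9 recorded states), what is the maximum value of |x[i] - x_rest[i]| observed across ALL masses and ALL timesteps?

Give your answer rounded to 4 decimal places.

Step 0: x=[5.0000 11.0000] v=[0.0000 0.0000]
Step 1: x=[5.5000 11.0000] v=[1.0000 0.0000]
Step 2: x=[6.0000 11.2500] v=[1.0000 0.5000]
Step 3: x=[6.1250 11.8750] v=[0.2500 1.2500]
Step 4: x=[6.0625 12.6250] v=[-0.1250 1.5000]
Step 5: x=[6.2500 13.0938] v=[0.3750 0.9375]
Step 6: x=[6.7344 13.1407] v=[0.9688 0.0937]
Step 7: x=[7.0548 12.9844] v=[0.6407 -0.3126]
Step 8: x=[6.8126 12.8633] v=[-0.4845 -0.2422]
Max displacement = 1.1407

Answer: 1.1407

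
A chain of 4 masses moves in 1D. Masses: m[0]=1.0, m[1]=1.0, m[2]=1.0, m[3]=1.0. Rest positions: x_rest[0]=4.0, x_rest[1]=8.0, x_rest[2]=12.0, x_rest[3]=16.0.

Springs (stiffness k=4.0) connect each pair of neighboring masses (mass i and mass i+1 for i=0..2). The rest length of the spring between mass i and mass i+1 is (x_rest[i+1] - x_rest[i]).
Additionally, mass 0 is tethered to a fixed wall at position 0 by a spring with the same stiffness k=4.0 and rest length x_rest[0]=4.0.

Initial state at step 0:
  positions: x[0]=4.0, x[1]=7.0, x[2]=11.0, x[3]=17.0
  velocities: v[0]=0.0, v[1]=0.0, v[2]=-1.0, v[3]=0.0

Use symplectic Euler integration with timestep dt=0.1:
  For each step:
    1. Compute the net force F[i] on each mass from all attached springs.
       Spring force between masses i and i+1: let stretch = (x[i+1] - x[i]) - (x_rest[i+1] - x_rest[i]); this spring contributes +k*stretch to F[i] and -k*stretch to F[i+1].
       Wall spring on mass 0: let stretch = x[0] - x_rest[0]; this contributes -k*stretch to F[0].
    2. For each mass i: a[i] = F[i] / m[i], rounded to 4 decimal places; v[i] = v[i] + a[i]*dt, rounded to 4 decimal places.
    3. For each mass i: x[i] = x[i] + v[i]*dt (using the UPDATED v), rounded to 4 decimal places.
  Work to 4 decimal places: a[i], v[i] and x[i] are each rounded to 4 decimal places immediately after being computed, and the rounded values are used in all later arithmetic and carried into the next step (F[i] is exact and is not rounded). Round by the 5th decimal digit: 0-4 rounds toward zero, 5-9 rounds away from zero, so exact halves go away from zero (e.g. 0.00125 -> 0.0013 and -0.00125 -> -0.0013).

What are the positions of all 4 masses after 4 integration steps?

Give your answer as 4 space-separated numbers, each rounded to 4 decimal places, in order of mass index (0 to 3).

Answer: 3.6680 7.3397 11.3601 16.2548

Derivation:
Step 0: x=[4.0000 7.0000 11.0000 17.0000] v=[0.0000 0.0000 -1.0000 0.0000]
Step 1: x=[3.9600 7.0400 10.9800 16.9200] v=[-0.4000 0.4000 -0.2000 -0.8000]
Step 2: x=[3.8848 7.1144 11.0400 16.7624] v=[-0.7520 0.7440 0.6000 -1.5760]
Step 3: x=[3.7834 7.2166 11.1719 16.5359] v=[-1.0141 1.0224 1.3187 -2.2650]
Step 4: x=[3.6680 7.3397 11.3601 16.2548] v=[-1.1542 1.2312 1.8822 -2.8106]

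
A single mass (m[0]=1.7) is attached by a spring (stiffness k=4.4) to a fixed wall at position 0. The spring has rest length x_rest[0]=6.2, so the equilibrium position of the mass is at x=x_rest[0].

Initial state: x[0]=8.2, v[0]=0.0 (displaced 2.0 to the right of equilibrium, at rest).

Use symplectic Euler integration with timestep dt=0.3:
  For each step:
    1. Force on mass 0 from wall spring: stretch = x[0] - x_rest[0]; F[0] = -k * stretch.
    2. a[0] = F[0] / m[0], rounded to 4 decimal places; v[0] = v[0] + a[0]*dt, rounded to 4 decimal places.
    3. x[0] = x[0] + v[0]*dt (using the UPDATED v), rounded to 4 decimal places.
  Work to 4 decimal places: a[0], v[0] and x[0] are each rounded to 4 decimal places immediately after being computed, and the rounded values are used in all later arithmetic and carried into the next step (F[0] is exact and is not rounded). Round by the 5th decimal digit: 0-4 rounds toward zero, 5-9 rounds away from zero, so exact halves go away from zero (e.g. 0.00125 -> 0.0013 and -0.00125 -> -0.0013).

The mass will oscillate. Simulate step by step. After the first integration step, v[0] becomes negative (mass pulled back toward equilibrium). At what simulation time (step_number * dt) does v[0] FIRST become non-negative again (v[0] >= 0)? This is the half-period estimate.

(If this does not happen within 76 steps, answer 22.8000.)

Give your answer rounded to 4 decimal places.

Step 0: x=[8.2000] v=[0.0000]
Step 1: x=[7.7341] v=[-1.5530]
Step 2: x=[6.9108] v=[-2.7442]
Step 3: x=[5.9220] v=[-3.2961]
Step 4: x=[4.9979] v=[-3.0803]
Step 5: x=[4.3538] v=[-2.1469]
Step 6: x=[4.1398] v=[-0.7134]
Step 7: x=[4.4057] v=[0.8863]
First v>=0 after going negative at step 7, time=2.1000

Answer: 2.1000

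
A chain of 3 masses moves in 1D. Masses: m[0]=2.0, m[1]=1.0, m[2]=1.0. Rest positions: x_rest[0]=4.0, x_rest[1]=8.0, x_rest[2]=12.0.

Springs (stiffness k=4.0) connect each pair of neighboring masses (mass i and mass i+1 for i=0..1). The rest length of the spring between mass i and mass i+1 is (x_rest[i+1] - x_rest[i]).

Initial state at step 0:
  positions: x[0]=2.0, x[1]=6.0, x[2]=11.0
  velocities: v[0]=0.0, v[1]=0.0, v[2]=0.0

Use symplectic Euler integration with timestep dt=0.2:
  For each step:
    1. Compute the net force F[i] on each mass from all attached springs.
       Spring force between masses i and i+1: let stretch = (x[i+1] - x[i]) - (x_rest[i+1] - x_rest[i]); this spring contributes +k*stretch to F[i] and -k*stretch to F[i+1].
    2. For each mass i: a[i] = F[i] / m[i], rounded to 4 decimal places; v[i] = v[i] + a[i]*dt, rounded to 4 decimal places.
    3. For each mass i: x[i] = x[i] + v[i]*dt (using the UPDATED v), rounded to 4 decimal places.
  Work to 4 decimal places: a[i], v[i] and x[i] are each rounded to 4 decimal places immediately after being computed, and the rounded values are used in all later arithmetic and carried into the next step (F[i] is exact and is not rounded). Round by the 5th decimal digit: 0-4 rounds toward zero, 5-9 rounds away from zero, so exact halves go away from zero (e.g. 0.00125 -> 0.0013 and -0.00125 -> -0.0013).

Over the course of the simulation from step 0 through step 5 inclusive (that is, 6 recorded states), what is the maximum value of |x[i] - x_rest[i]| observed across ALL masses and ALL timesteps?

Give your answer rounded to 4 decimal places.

Step 0: x=[2.0000 6.0000 11.0000] v=[0.0000 0.0000 0.0000]
Step 1: x=[2.0000 6.1600 10.8400] v=[0.0000 0.8000 -0.8000]
Step 2: x=[2.0128 6.4032 10.5712] v=[0.0640 1.2160 -1.3440]
Step 3: x=[2.0568 6.6108 10.2755] v=[0.2202 1.0381 -1.4784]
Step 4: x=[2.1452 6.6761 10.0335] v=[0.4418 0.3267 -1.2102]
Step 5: x=[2.2760 6.5537 9.8943] v=[0.6542 -0.6121 -0.6961]
Max displacement = 2.1057

Answer: 2.1057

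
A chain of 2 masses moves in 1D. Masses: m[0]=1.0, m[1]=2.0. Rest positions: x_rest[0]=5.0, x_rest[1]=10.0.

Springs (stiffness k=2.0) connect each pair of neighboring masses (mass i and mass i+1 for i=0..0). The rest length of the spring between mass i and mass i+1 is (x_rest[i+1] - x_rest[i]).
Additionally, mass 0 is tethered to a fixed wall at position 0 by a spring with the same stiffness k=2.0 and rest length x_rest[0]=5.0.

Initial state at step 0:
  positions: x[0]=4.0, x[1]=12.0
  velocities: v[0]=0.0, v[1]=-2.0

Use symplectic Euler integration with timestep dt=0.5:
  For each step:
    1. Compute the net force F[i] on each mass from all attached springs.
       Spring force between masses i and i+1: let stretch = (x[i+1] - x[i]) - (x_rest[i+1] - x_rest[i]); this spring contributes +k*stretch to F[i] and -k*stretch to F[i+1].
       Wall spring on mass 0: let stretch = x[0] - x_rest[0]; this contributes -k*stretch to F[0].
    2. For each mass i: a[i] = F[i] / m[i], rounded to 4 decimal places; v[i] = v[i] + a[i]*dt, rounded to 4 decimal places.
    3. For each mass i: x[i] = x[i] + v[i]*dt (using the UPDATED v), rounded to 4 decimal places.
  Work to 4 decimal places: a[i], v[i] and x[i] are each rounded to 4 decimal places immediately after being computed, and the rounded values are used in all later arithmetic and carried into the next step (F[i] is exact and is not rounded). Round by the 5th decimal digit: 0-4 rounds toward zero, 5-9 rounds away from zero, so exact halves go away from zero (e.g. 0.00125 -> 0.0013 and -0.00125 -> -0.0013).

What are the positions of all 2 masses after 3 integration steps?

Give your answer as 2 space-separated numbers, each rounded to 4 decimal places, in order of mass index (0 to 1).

Step 0: x=[4.0000 12.0000] v=[0.0000 -2.0000]
Step 1: x=[6.0000 10.2500] v=[4.0000 -3.5000]
Step 2: x=[7.1250 8.6875] v=[2.2500 -3.1250]
Step 3: x=[5.4688 7.9844] v=[-3.3125 -1.4063]

Answer: 5.4688 7.9844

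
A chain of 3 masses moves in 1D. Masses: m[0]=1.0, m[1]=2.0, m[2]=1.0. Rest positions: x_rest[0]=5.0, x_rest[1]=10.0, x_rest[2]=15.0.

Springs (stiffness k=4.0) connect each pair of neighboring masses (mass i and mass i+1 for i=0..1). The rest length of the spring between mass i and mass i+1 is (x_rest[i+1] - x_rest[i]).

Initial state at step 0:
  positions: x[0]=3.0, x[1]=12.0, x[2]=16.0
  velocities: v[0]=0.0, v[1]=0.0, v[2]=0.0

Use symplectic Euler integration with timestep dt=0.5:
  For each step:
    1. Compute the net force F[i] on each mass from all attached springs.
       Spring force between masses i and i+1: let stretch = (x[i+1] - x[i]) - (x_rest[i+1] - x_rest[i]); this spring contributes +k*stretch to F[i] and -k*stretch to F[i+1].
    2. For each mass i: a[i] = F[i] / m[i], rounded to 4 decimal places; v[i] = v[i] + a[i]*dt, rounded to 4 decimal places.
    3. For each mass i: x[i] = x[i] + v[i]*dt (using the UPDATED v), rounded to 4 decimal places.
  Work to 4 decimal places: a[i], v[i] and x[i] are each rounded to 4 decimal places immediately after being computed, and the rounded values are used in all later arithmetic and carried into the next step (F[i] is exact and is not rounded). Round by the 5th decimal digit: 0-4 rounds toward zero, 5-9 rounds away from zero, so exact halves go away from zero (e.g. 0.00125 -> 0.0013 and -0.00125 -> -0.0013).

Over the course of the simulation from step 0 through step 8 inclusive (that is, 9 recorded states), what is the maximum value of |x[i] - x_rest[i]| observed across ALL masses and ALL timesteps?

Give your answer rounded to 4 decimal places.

Step 0: x=[3.0000 12.0000 16.0000] v=[0.0000 0.0000 0.0000]
Step 1: x=[7.0000 9.5000 17.0000] v=[8.0000 -5.0000 2.0000]
Step 2: x=[8.5000 9.5000 15.5000] v=[3.0000 0.0000 -3.0000]
Step 3: x=[6.0000 12.0000 13.0000] v=[-5.0000 5.0000 -5.0000]
Step 4: x=[4.5000 12.0000 14.5000] v=[-3.0000 0.0000 3.0000]
Step 5: x=[5.5000 9.5000 18.5000] v=[2.0000 -5.0000 8.0000]
Step 6: x=[5.5000 9.5000 18.5000] v=[0.0000 0.0000 0.0000]
Step 7: x=[4.5000 12.0000 14.5000] v=[-2.0000 5.0000 -8.0000]
Step 8: x=[6.0000 12.0000 13.0000] v=[3.0000 0.0000 -3.0000]
Max displacement = 3.5000

Answer: 3.5000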